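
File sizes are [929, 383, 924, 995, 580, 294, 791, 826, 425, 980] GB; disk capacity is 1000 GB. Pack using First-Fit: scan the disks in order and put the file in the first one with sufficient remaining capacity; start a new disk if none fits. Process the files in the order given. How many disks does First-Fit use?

disk 1: place 929 GB, 71 GB left
disk 2: place 383 GB, 617 GB left
disk 3: place 924 GB, 76 GB left
disk 4: place 995 GB, 5 GB left
disk 2: place 580 GB, 37 GB left
disk 5: place 294 GB, 706 GB left
disk 6: place 791 GB, 209 GB left
disk 7: place 826 GB, 174 GB left
disk 5: place 425 GB, 281 GB left
disk 8: place 980 GB, 20 GB left

8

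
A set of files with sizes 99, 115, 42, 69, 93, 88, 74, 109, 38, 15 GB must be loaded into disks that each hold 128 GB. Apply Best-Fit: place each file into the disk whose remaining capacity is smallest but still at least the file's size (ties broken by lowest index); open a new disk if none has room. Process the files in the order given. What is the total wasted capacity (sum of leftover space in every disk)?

99 GB → disk 1 (remaining 29 GB)
115 GB → disk 2 (remaining 13 GB)
42 GB → disk 3 (remaining 86 GB)
69 GB → disk 3 (remaining 17 GB)
93 GB → disk 4 (remaining 35 GB)
88 GB → disk 5 (remaining 40 GB)
74 GB → disk 6 (remaining 54 GB)
109 GB → disk 7 (remaining 19 GB)
38 GB → disk 5 (remaining 2 GB)
15 GB → disk 3 (remaining 2 GB)
7 disks × 128 GB = 896 GB; used 742 GB; unused 154 GB.

154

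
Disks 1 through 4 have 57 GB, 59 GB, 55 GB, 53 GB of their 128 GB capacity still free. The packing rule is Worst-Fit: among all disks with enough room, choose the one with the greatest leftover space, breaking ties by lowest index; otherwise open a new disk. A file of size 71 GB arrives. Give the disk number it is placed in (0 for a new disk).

0

No disk has ≥ 71 GB free, so a new disk is opened.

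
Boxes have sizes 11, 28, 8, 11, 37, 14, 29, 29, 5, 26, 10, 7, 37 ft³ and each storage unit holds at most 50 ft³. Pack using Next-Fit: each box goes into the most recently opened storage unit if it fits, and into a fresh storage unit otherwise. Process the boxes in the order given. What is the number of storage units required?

Put 11 ft³ in storage unit 1; 39 ft³ remain.
Put 28 ft³ in storage unit 1; 11 ft³ remain.
Put 8 ft³ in storage unit 1; 3 ft³ remain.
Put 11 ft³ in storage unit 2; 39 ft³ remain.
Put 37 ft³ in storage unit 2; 2 ft³ remain.
Put 14 ft³ in storage unit 3; 36 ft³ remain.
Put 29 ft³ in storage unit 3; 7 ft³ remain.
Put 29 ft³ in storage unit 4; 21 ft³ remain.
Put 5 ft³ in storage unit 4; 16 ft³ remain.
Put 26 ft³ in storage unit 5; 24 ft³ remain.
Put 10 ft³ in storage unit 5; 14 ft³ remain.
Put 7 ft³ in storage unit 5; 7 ft³ remain.
Put 37 ft³ in storage unit 6; 13 ft³ remain.

6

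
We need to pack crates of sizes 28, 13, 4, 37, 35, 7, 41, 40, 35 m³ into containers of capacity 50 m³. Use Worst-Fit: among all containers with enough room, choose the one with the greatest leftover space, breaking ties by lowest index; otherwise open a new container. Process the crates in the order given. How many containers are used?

6 containers

container 1: place 28 m³, 22 m³ left
container 1: place 13 m³, 9 m³ left
container 1: place 4 m³, 5 m³ left
container 2: place 37 m³, 13 m³ left
container 3: place 35 m³, 15 m³ left
container 3: place 7 m³, 8 m³ left
container 4: place 41 m³, 9 m³ left
container 5: place 40 m³, 10 m³ left
container 6: place 35 m³, 15 m³ left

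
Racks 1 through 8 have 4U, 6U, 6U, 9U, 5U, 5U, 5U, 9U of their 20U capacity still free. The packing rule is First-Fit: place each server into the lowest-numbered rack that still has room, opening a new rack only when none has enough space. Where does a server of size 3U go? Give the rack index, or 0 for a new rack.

Racks with room: rack 1 (4U), rack 2 (6U), rack 3 (6U), rack 4 (9U), rack 5 (5U), rack 6 (5U), rack 7 (5U), rack 8 (9U).
The first with room is rack 1.

1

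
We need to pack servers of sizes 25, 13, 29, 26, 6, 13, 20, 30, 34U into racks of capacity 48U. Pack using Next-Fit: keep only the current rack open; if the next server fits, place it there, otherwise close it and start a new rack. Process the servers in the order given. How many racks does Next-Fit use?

6 racks

rack 1: place 25U, 23U left
rack 1: place 13U, 10U left
rack 2: place 29U, 19U left
rack 3: place 26U, 22U left
rack 3: place 6U, 16U left
rack 3: place 13U, 3U left
rack 4: place 20U, 28U left
rack 5: place 30U, 18U left
rack 6: place 34U, 14U left
Final racks: [25,13] [29] [26,6,13] [20] [30] [34].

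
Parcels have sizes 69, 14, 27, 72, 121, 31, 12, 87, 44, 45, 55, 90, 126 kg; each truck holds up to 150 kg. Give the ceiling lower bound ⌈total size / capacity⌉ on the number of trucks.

6 trucks

Total size = 69 + 14 + 27 + 72 + 121 + 31 + 12 + 87 + 44 + 45 + 55 + 90 + 126 = 793 kg.
⌈793 / 150⌉ = 6.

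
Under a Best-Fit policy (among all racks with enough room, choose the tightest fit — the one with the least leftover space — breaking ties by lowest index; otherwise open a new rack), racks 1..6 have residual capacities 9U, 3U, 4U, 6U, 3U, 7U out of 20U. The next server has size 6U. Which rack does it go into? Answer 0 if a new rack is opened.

4

Racks with room: rack 1 (9U), rack 4 (6U), rack 6 (7U).
Tightest fit is rack 4 with 6U free.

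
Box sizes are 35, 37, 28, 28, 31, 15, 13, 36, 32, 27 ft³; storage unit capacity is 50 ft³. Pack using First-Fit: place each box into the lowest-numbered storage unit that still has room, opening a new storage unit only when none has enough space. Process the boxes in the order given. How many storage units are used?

Put 35 ft³ in storage unit 1; 15 ft³ remain.
Put 37 ft³ in storage unit 2; 13 ft³ remain.
Put 28 ft³ in storage unit 3; 22 ft³ remain.
Put 28 ft³ in storage unit 4; 22 ft³ remain.
Put 31 ft³ in storage unit 5; 19 ft³ remain.
Put 15 ft³ in storage unit 1; 0 ft³ remain.
Put 13 ft³ in storage unit 2; 0 ft³ remain.
Put 36 ft³ in storage unit 6; 14 ft³ remain.
Put 32 ft³ in storage unit 7; 18 ft³ remain.
Put 27 ft³ in storage unit 8; 23 ft³ remain.
Final storage units: [35,15] [37,13] [28] [28] [31] [36] [32] [27].

8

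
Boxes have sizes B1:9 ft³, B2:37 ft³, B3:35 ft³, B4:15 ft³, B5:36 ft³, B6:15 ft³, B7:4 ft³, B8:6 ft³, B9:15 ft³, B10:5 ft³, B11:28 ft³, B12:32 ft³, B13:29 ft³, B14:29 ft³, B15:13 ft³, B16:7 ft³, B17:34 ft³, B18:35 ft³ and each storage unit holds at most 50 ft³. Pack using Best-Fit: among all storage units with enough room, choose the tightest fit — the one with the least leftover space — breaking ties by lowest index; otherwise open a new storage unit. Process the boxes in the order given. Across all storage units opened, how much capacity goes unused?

B1 (9 ft³) → storage unit 1 (remaining 41 ft³)
B2 (37 ft³) → storage unit 1 (remaining 4 ft³)
B3 (35 ft³) → storage unit 2 (remaining 15 ft³)
B4 (15 ft³) → storage unit 2 (remaining 0 ft³)
B5 (36 ft³) → storage unit 3 (remaining 14 ft³)
B6 (15 ft³) → storage unit 4 (remaining 35 ft³)
B7 (4 ft³) → storage unit 1 (remaining 0 ft³)
B8 (6 ft³) → storage unit 3 (remaining 8 ft³)
B9 (15 ft³) → storage unit 4 (remaining 20 ft³)
B10 (5 ft³) → storage unit 3 (remaining 3 ft³)
B11 (28 ft³) → storage unit 5 (remaining 22 ft³)
B12 (32 ft³) → storage unit 6 (remaining 18 ft³)
B13 (29 ft³) → storage unit 7 (remaining 21 ft³)
B14 (29 ft³) → storage unit 8 (remaining 21 ft³)
B15 (13 ft³) → storage unit 6 (remaining 5 ft³)
B16 (7 ft³) → storage unit 4 (remaining 13 ft³)
B17 (34 ft³) → storage unit 9 (remaining 16 ft³)
B18 (35 ft³) → storage unit 10 (remaining 15 ft³)
10 storage units × 50 ft³ = 500 ft³; used 384 ft³; unused 116 ft³.

116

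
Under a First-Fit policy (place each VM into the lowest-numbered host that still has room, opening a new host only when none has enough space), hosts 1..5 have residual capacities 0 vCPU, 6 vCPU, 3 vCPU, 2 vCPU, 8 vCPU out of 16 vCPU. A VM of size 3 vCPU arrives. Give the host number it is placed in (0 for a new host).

2

Hosts with room: host 2 (6 vCPU), host 3 (3 vCPU), host 5 (8 vCPU).
The first with room is host 2.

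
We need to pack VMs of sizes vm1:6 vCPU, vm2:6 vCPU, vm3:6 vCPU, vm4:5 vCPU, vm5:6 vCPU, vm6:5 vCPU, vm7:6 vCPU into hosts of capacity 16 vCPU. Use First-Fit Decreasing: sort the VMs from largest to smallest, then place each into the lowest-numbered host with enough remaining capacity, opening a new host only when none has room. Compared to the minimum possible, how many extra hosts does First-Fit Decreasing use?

First-Fit Decreasing: [6,6] [6,6] [6,5,5] → 3 hosts.
Total size 40 vCPU; any packing needs at least ⌈40/16⌉ = 3 hosts.
So 3 is already optimal.

0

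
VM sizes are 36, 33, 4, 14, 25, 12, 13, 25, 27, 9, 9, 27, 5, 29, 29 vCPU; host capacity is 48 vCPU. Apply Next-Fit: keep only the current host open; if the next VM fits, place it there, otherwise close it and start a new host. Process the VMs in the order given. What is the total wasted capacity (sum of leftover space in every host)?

36 vCPU → host 1 (remaining 12 vCPU)
33 vCPU → host 2 (remaining 15 vCPU)
4 vCPU → host 2 (remaining 11 vCPU)
14 vCPU → host 3 (remaining 34 vCPU)
25 vCPU → host 3 (remaining 9 vCPU)
12 vCPU → host 4 (remaining 36 vCPU)
13 vCPU → host 4 (remaining 23 vCPU)
25 vCPU → host 5 (remaining 23 vCPU)
27 vCPU → host 6 (remaining 21 vCPU)
9 vCPU → host 6 (remaining 12 vCPU)
9 vCPU → host 6 (remaining 3 vCPU)
27 vCPU → host 7 (remaining 21 vCPU)
5 vCPU → host 7 (remaining 16 vCPU)
29 vCPU → host 8 (remaining 19 vCPU)
29 vCPU → host 9 (remaining 19 vCPU)
9 hosts × 48 vCPU = 432 vCPU; used 297 vCPU; unused 135 vCPU.

135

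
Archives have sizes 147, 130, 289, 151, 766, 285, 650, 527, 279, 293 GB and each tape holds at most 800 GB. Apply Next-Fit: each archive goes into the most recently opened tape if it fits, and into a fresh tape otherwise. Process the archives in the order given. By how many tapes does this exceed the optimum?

1

Next-Fit: [147,130,289,151] [766] [285] [650] [527] [279,293] → 6 tapes.
Total size 3517 GB; any packing needs at least ⌈3517/800⌉ = 5 tapes.
An optimal packing achieves that bound: [766] [650,147] [527,151] [293,289,130] [285,279] → 5 tapes.
Excess: 6 − 5 = 1.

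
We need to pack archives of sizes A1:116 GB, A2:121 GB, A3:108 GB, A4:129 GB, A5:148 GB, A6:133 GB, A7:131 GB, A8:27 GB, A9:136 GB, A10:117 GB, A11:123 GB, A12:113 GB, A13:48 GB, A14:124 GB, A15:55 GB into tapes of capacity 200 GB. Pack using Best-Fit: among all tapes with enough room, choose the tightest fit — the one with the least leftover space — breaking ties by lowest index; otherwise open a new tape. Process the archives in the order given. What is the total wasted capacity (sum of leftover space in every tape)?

A1 (116 GB) → tape 1 (remaining 84 GB)
A2 (121 GB) → tape 2 (remaining 79 GB)
A3 (108 GB) → tape 3 (remaining 92 GB)
A4 (129 GB) → tape 4 (remaining 71 GB)
A5 (148 GB) → tape 5 (remaining 52 GB)
A6 (133 GB) → tape 6 (remaining 67 GB)
A7 (131 GB) → tape 7 (remaining 69 GB)
A8 (27 GB) → tape 5 (remaining 25 GB)
A9 (136 GB) → tape 8 (remaining 64 GB)
A10 (117 GB) → tape 9 (remaining 83 GB)
A11 (123 GB) → tape 10 (remaining 77 GB)
A12 (113 GB) → tape 11 (remaining 87 GB)
A13 (48 GB) → tape 8 (remaining 16 GB)
A14 (124 GB) → tape 12 (remaining 76 GB)
A15 (55 GB) → tape 6 (remaining 12 GB)
12 tapes × 200 GB = 2400 GB; used 1629 GB; unused 771 GB.

771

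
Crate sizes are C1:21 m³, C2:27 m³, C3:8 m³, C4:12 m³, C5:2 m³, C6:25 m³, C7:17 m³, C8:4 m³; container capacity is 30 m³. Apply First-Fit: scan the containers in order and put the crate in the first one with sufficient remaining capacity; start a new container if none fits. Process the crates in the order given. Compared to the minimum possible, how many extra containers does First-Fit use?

0

First-Fit: [21,8] [27,2] [12,17] [25,4] → 4 containers.
Total size 116 m³; any packing needs at least ⌈116/30⌉ = 4 containers.
So 4 is already optimal.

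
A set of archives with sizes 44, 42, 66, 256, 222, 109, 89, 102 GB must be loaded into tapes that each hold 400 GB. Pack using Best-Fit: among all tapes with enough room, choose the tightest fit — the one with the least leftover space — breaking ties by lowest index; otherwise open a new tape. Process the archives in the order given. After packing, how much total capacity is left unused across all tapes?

44 GB → tape 1 (remaining 356 GB)
42 GB → tape 1 (remaining 314 GB)
66 GB → tape 1 (remaining 248 GB)
256 GB → tape 2 (remaining 144 GB)
222 GB → tape 1 (remaining 26 GB)
109 GB → tape 2 (remaining 35 GB)
89 GB → tape 3 (remaining 311 GB)
102 GB → tape 3 (remaining 209 GB)
3 tapes × 400 GB = 1200 GB; used 930 GB; unused 270 GB.

270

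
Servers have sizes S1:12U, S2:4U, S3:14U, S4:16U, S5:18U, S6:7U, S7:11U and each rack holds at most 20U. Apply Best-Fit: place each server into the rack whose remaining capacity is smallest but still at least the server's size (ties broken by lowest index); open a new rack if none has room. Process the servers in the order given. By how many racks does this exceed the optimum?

Best-Fit: [12,4] [14] [16] [18] [7,11] → 5 racks.
Total size 82U; any packing needs at least ⌈82/20⌉ = 5 racks.
So 5 is already optimal.

0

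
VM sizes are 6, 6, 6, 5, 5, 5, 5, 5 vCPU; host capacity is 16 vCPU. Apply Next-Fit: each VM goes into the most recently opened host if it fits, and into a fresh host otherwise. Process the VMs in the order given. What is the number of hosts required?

host 1: place 6 vCPU, 10 vCPU left
host 1: place 6 vCPU, 4 vCPU left
host 2: place 6 vCPU, 10 vCPU left
host 2: place 5 vCPU, 5 vCPU left
host 2: place 5 vCPU, 0 vCPU left
host 3: place 5 vCPU, 11 vCPU left
host 3: place 5 vCPU, 6 vCPU left
host 3: place 5 vCPU, 1 vCPU left

3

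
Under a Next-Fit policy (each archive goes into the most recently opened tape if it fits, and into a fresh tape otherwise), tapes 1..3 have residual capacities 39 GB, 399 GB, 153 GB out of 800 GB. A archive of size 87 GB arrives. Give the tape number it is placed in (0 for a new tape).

Next-Fit only looks at tape 3, which has 153 GB free.
87 GB fits there.

3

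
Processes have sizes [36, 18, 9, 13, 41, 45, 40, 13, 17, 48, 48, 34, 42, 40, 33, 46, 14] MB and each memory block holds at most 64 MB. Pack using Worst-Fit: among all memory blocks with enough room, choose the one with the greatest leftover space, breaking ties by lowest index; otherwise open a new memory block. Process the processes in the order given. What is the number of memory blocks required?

11 memory blocks

36 MB → memory block 1 (remaining 28 MB)
18 MB → memory block 1 (remaining 10 MB)
9 MB → memory block 1 (remaining 1 MB)
13 MB → memory block 2 (remaining 51 MB)
41 MB → memory block 2 (remaining 10 MB)
45 MB → memory block 3 (remaining 19 MB)
40 MB → memory block 4 (remaining 24 MB)
13 MB → memory block 4 (remaining 11 MB)
17 MB → memory block 3 (remaining 2 MB)
48 MB → memory block 5 (remaining 16 MB)
48 MB → memory block 6 (remaining 16 MB)
34 MB → memory block 7 (remaining 30 MB)
42 MB → memory block 8 (remaining 22 MB)
40 MB → memory block 9 (remaining 24 MB)
33 MB → memory block 10 (remaining 31 MB)
46 MB → memory block 11 (remaining 18 MB)
14 MB → memory block 10 (remaining 17 MB)
Final memory blocks: [36,18,9] [13,41] [45,17] [40,13] [48] [48] [34] [42] [40] [33,14] [46].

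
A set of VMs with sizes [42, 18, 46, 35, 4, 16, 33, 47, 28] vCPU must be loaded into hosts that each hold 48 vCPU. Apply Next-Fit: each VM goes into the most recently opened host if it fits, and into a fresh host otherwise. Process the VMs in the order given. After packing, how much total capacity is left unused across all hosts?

115

Put 42 vCPU in host 1; 6 vCPU remain.
Put 18 vCPU in host 2; 30 vCPU remain.
Put 46 vCPU in host 3; 2 vCPU remain.
Put 35 vCPU in host 4; 13 vCPU remain.
Put 4 vCPU in host 4; 9 vCPU remain.
Put 16 vCPU in host 5; 32 vCPU remain.
Put 33 vCPU in host 6; 15 vCPU remain.
Put 47 vCPU in host 7; 1 vCPU remain.
Put 28 vCPU in host 8; 20 vCPU remain.
8 hosts × 48 vCPU = 384 vCPU; used 269 vCPU; unused 115 vCPU.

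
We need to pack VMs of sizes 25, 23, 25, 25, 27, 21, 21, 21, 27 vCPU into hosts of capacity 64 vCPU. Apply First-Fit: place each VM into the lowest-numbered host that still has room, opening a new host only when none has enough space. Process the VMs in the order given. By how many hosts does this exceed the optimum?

1

First-Fit: [25,23] [25,25] [27,21] [21,21] [27] → 5 hosts.
Total size 215 vCPU; any packing needs at least ⌈215/64⌉ = 4 hosts.
An optimal packing achieves that bound: [27,27] [25,25] [25,23] [21,21,21] → 4 hosts.
Excess: 5 − 4 = 1.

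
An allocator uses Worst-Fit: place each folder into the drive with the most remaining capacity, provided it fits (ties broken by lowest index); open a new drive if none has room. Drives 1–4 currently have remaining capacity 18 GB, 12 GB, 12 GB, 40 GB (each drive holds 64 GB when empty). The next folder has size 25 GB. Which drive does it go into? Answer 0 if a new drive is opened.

4

Drives with room: drive 4 (40 GB).
Most room is drive 4 with 40 GB free.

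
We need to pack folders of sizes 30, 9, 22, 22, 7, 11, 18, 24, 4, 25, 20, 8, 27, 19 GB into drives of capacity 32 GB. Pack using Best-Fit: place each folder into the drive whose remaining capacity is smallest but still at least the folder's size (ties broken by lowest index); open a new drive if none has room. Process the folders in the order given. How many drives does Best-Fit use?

9 drives

drive 1: place 30 GB, 2 GB left
drive 2: place 9 GB, 23 GB left
drive 2: place 22 GB, 1 GB left
drive 3: place 22 GB, 10 GB left
drive 3: place 7 GB, 3 GB left
drive 4: place 11 GB, 21 GB left
drive 4: place 18 GB, 3 GB left
drive 5: place 24 GB, 8 GB left
drive 5: place 4 GB, 4 GB left
drive 6: place 25 GB, 7 GB left
drive 7: place 20 GB, 12 GB left
drive 7: place 8 GB, 4 GB left
drive 8: place 27 GB, 5 GB left
drive 9: place 19 GB, 13 GB left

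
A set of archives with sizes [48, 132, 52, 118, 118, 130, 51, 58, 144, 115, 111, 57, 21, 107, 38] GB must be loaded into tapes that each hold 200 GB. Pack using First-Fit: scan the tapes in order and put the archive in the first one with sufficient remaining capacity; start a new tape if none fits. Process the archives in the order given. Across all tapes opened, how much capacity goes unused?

300

48 GB → tape 1 (remaining 152 GB)
132 GB → tape 1 (remaining 20 GB)
52 GB → tape 2 (remaining 148 GB)
118 GB → tape 2 (remaining 30 GB)
118 GB → tape 3 (remaining 82 GB)
130 GB → tape 4 (remaining 70 GB)
51 GB → tape 3 (remaining 31 GB)
58 GB → tape 4 (remaining 12 GB)
144 GB → tape 5 (remaining 56 GB)
115 GB → tape 6 (remaining 85 GB)
111 GB → tape 7 (remaining 89 GB)
57 GB → tape 6 (remaining 28 GB)
21 GB → tape 2 (remaining 9 GB)
107 GB → tape 8 (remaining 93 GB)
38 GB → tape 5 (remaining 18 GB)
8 tapes × 200 GB = 1600 GB; used 1300 GB; unused 300 GB.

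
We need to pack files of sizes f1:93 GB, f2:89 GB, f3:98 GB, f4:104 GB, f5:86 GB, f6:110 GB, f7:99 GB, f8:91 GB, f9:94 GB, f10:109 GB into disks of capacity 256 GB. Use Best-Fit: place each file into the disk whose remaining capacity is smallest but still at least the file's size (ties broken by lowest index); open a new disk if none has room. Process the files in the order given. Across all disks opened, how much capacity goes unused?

Put f1 (93 GB) in disk 1; 163 GB remain.
Put f2 (89 GB) in disk 1; 74 GB remain.
Put f3 (98 GB) in disk 2; 158 GB remain.
Put f4 (104 GB) in disk 2; 54 GB remain.
Put f5 (86 GB) in disk 3; 170 GB remain.
Put f6 (110 GB) in disk 3; 60 GB remain.
Put f7 (99 GB) in disk 4; 157 GB remain.
Put f8 (91 GB) in disk 4; 66 GB remain.
Put f9 (94 GB) in disk 5; 162 GB remain.
Put f10 (109 GB) in disk 5; 53 GB remain.
5 disks × 256 GB = 1280 GB; used 973 GB; unused 307 GB.

307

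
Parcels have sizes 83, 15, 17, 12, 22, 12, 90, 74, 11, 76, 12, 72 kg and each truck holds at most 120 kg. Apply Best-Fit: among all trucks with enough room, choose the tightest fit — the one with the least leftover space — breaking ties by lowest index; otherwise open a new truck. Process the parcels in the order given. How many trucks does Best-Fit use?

Put 83 kg in truck 1; 37 kg remain.
Put 15 kg in truck 1; 22 kg remain.
Put 17 kg in truck 1; 5 kg remain.
Put 12 kg in truck 2; 108 kg remain.
Put 22 kg in truck 2; 86 kg remain.
Put 12 kg in truck 2; 74 kg remain.
Put 90 kg in truck 3; 30 kg remain.
Put 74 kg in truck 2; 0 kg remain.
Put 11 kg in truck 3; 19 kg remain.
Put 76 kg in truck 4; 44 kg remain.
Put 12 kg in truck 3; 7 kg remain.
Put 72 kg in truck 5; 48 kg remain.

5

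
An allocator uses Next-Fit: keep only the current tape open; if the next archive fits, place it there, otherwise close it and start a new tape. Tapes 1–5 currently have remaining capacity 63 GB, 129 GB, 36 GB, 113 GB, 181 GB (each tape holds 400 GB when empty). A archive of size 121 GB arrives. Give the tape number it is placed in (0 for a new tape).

5

Next-Fit only looks at tape 5, which has 181 GB free.
121 GB fits there.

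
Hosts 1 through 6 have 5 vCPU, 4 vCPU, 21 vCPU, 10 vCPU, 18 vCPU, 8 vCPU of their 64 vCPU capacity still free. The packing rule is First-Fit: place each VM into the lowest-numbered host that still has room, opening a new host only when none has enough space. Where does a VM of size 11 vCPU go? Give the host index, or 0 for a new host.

Hosts with room: host 3 (21 vCPU), host 5 (18 vCPU).
The first with room is host 3.

3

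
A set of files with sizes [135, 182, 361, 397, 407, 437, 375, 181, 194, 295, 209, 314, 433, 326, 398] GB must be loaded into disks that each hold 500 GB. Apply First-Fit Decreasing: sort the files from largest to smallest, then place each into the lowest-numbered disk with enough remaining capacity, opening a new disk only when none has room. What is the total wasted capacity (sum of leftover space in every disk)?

Sorted descending: 437, 433, 407, 398, 397, 375, 361, 326, 314, 295, 209, 194, 182, 181, 135.
disk 1: place 437 GB, 63 GB left
disk 2: place 433 GB, 67 GB left
disk 3: place 407 GB, 93 GB left
disk 4: place 398 GB, 102 GB left
disk 5: place 397 GB, 103 GB left
disk 6: place 375 GB, 125 GB left
disk 7: place 361 GB, 139 GB left
disk 8: place 326 GB, 174 GB left
disk 9: place 314 GB, 186 GB left
disk 10: place 295 GB, 205 GB left
disk 11: place 209 GB, 291 GB left
disk 10: place 194 GB, 11 GB left
disk 9: place 182 GB, 4 GB left
disk 11: place 181 GB, 110 GB left
disk 7: place 135 GB, 4 GB left
11 disks × 500 GB = 5500 GB; used 4644 GB; unused 856 GB.

856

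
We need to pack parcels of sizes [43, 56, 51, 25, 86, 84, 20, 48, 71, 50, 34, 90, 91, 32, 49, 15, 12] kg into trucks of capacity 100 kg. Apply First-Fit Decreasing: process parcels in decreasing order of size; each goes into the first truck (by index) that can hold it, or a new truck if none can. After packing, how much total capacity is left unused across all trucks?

43

Sorted descending: 91, 90, 86, 84, 71, 56, 51, 50, 49, 48, 43, 34, 32, 25, 20, 15, 12.
91 kg → truck 1 (remaining 9 kg)
90 kg → truck 2 (remaining 10 kg)
86 kg → truck 3 (remaining 14 kg)
84 kg → truck 4 (remaining 16 kg)
71 kg → truck 5 (remaining 29 kg)
56 kg → truck 6 (remaining 44 kg)
51 kg → truck 7 (remaining 49 kg)
50 kg → truck 8 (remaining 50 kg)
49 kg → truck 7 (remaining 0 kg)
48 kg → truck 8 (remaining 2 kg)
43 kg → truck 6 (remaining 1 kg)
34 kg → truck 9 (remaining 66 kg)
32 kg → truck 9 (remaining 34 kg)
25 kg → truck 5 (remaining 4 kg)
20 kg → truck 9 (remaining 14 kg)
15 kg → truck 4 (remaining 1 kg)
12 kg → truck 3 (remaining 2 kg)
9 trucks × 100 kg = 900 kg; used 857 kg; unused 43 kg.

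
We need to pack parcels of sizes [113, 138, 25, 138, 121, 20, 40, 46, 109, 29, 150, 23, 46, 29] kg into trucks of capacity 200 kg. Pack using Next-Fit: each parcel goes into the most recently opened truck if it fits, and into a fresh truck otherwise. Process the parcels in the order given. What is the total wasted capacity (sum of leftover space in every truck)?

373

truck 1: place 113 kg, 87 kg left
truck 2: place 138 kg, 62 kg left
truck 2: place 25 kg, 37 kg left
truck 3: place 138 kg, 62 kg left
truck 4: place 121 kg, 79 kg left
truck 4: place 20 kg, 59 kg left
truck 4: place 40 kg, 19 kg left
truck 5: place 46 kg, 154 kg left
truck 5: place 109 kg, 45 kg left
truck 5: place 29 kg, 16 kg left
truck 6: place 150 kg, 50 kg left
truck 6: place 23 kg, 27 kg left
truck 7: place 46 kg, 154 kg left
truck 7: place 29 kg, 125 kg left
7 trucks × 200 kg = 1400 kg; used 1027 kg; unused 373 kg.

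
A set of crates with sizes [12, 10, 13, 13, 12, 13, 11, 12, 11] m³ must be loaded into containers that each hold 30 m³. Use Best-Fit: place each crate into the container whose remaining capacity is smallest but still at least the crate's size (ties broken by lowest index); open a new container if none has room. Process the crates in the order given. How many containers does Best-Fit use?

container 1: place 12 m³, 18 m³ left
container 1: place 10 m³, 8 m³ left
container 2: place 13 m³, 17 m³ left
container 2: place 13 m³, 4 m³ left
container 3: place 12 m³, 18 m³ left
container 3: place 13 m³, 5 m³ left
container 4: place 11 m³, 19 m³ left
container 4: place 12 m³, 7 m³ left
container 5: place 11 m³, 19 m³ left
Final containers: [12,10] [13,13] [12,13] [11,12] [11].

5 containers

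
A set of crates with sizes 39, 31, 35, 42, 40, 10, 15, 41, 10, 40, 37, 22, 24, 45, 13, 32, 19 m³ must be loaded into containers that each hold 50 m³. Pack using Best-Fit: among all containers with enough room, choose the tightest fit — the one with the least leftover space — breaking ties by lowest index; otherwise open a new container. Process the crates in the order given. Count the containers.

11

Put 39 m³ in container 1; 11 m³ remain.
Put 31 m³ in container 2; 19 m³ remain.
Put 35 m³ in container 3; 15 m³ remain.
Put 42 m³ in container 4; 8 m³ remain.
Put 40 m³ in container 5; 10 m³ remain.
Put 10 m³ in container 5; 0 m³ remain.
Put 15 m³ in container 3; 0 m³ remain.
Put 41 m³ in container 6; 9 m³ remain.
Put 10 m³ in container 1; 1 m³ remain.
Put 40 m³ in container 7; 10 m³ remain.
Put 37 m³ in container 8; 13 m³ remain.
Put 22 m³ in container 9; 28 m³ remain.
Put 24 m³ in container 9; 4 m³ remain.
Put 45 m³ in container 10; 5 m³ remain.
Put 13 m³ in container 8; 0 m³ remain.
Put 32 m³ in container 11; 18 m³ remain.
Put 19 m³ in container 2; 0 m³ remain.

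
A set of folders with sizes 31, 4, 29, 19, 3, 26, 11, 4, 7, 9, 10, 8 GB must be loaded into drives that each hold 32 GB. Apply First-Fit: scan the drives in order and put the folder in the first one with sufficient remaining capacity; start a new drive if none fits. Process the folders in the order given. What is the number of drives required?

Put 31 GB in drive 1; 1 GB remain.
Put 4 GB in drive 2; 28 GB remain.
Put 29 GB in drive 3; 3 GB remain.
Put 19 GB in drive 2; 9 GB remain.
Put 3 GB in drive 2; 6 GB remain.
Put 26 GB in drive 4; 6 GB remain.
Put 11 GB in drive 5; 21 GB remain.
Put 4 GB in drive 2; 2 GB remain.
Put 7 GB in drive 5; 14 GB remain.
Put 9 GB in drive 5; 5 GB remain.
Put 10 GB in drive 6; 22 GB remain.
Put 8 GB in drive 6; 14 GB remain.

6 drives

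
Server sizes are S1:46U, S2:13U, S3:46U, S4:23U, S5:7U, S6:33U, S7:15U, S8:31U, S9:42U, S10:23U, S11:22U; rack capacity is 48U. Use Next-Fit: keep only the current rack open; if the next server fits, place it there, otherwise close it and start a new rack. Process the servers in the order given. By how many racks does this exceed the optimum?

1

Next-Fit: [46] [13] [46] [23,7] [33,15] [31] [42] [23,22] → 8 racks.
Total size 301U; any packing needs at least ⌈301/48⌉ = 7 racks.
An optimal packing achieves that bound: [46] [46] [42] [33,15] [31,13] [23,23] [22,7] → 7 racks.
Excess: 8 − 7 = 1.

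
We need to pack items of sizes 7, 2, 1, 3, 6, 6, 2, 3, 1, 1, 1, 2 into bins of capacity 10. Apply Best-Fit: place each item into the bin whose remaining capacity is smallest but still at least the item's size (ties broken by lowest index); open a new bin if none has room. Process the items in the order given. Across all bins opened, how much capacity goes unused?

5

bin 1: place 7, 3 left
bin 1: place 2, 1 left
bin 1: place 1, 0 left
bin 2: place 3, 7 left
bin 2: place 6, 1 left
bin 3: place 6, 4 left
bin 3: place 2, 2 left
bin 4: place 3, 7 left
bin 2: place 1, 0 left
bin 3: place 1, 1 left
bin 3: place 1, 0 left
bin 4: place 2, 5 left
4 bins × 10 = 40; used 35; unused 5.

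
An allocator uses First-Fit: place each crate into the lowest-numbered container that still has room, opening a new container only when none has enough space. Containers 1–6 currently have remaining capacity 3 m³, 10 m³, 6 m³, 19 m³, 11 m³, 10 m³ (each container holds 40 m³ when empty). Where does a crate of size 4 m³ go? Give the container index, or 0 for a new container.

Containers with room: container 2 (10 m³), container 3 (6 m³), container 4 (19 m³), container 5 (11 m³), container 6 (10 m³).
The first with room is container 2.

2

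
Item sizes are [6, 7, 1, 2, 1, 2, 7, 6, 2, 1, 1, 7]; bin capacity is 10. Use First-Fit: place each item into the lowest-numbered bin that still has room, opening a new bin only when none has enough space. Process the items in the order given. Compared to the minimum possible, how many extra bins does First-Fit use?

0

First-Fit: [6,1,2,1] [7,2,1] [7,2,1] [6] [7] → 5 bins.
Total size 43; any packing needs at least ⌈43/10⌉ = 5 bins.
So 5 is already optimal.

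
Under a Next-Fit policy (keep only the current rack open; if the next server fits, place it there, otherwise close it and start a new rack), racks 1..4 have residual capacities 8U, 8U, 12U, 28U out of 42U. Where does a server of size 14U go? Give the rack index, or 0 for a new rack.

Next-Fit only looks at rack 4, which has 28U free.
14U fits there.

4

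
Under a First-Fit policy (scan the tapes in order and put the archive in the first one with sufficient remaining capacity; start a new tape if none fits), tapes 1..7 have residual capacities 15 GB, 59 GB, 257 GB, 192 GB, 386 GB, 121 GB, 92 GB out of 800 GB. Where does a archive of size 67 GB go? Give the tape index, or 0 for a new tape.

3

Tapes with room: tape 3 (257 GB), tape 4 (192 GB), tape 5 (386 GB), tape 6 (121 GB), tape 7 (92 GB).
The first with room is tape 3.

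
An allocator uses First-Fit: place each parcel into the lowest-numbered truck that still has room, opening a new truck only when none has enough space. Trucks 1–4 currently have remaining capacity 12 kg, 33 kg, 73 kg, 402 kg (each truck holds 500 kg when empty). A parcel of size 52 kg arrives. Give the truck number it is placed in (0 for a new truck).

3

Trucks with room: truck 3 (73 kg), truck 4 (402 kg).
The first with room is truck 3.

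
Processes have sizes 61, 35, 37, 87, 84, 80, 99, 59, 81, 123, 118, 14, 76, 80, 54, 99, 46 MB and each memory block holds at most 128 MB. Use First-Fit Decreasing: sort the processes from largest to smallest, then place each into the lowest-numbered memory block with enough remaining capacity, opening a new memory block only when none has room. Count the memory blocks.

12 memory blocks

Sorted descending: 123, 118, 99, 99, 87, 84, 81, 80, 80, 76, 61, 59, 54, 46, 37, 35, 14.
Put 123 MB in memory block 1; 5 MB remain.
Put 118 MB in memory block 2; 10 MB remain.
Put 99 MB in memory block 3; 29 MB remain.
Put 99 MB in memory block 4; 29 MB remain.
Put 87 MB in memory block 5; 41 MB remain.
Put 84 MB in memory block 6; 44 MB remain.
Put 81 MB in memory block 7; 47 MB remain.
Put 80 MB in memory block 8; 48 MB remain.
Put 80 MB in memory block 9; 48 MB remain.
Put 76 MB in memory block 10; 52 MB remain.
Put 61 MB in memory block 11; 67 MB remain.
Put 59 MB in memory block 11; 8 MB remain.
Put 54 MB in memory block 12; 74 MB remain.
Put 46 MB in memory block 7; 1 MB remain.
Put 37 MB in memory block 5; 4 MB remain.
Put 35 MB in memory block 6; 9 MB remain.
Put 14 MB in memory block 3; 15 MB remain.
Final memory blocks: [123] [118] [99,14] [99] [87,37] [84,35] [81,46] [80] [80] [76] [61,59] [54].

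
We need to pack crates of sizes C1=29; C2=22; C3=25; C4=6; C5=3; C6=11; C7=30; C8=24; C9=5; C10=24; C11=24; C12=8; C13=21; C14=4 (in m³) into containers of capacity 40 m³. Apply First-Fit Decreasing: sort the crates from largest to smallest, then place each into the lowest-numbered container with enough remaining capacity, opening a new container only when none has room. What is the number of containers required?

Sorted descending: 30, 29, 25, 24, 24, 24, 22, 21, 11, 8, 6, 5, 4, 3.
Put 30 m³ in container 1; 10 m³ remain.
Put 29 m³ in container 2; 11 m³ remain.
Put 25 m³ in container 3; 15 m³ remain.
Put 24 m³ in container 4; 16 m³ remain.
Put 24 m³ in container 5; 16 m³ remain.
Put 24 m³ in container 6; 16 m³ remain.
Put 22 m³ in container 7; 18 m³ remain.
Put 21 m³ in container 8; 19 m³ remain.
Put 11 m³ in container 2; 0 m³ remain.
Put 8 m³ in container 1; 2 m³ remain.
Put 6 m³ in container 3; 9 m³ remain.
Put 5 m³ in container 3; 4 m³ remain.
Put 4 m³ in container 3; 0 m³ remain.
Put 3 m³ in container 4; 13 m³ remain.
Final containers: [30,8] [29,11] [25,6,5,4] [24,3] [24] [24] [22] [21].

8 containers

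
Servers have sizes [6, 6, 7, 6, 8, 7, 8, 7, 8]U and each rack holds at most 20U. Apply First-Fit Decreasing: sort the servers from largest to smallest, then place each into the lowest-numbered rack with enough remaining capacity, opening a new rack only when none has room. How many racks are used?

Sorted descending: 8, 8, 8, 7, 7, 7, 6, 6, 6.
8U → rack 1 (remaining 12U)
8U → rack 1 (remaining 4U)
8U → rack 2 (remaining 12U)
7U → rack 2 (remaining 5U)
7U → rack 3 (remaining 13U)
7U → rack 3 (remaining 6U)
6U → rack 3 (remaining 0U)
6U → rack 4 (remaining 14U)
6U → rack 4 (remaining 8U)
Final racks: [8,8] [8,7] [7,7,6] [6,6].

4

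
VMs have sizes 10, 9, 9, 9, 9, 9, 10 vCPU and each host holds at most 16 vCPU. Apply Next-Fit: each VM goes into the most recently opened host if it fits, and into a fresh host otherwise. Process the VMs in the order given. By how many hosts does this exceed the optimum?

Next-Fit: [10] [9] [9] [9] [9] [9] [10] → 7 hosts.
7 VMs exceed 8 vCPU (half the capacity), and no two of those can share a host, so at least 7 hosts are needed.
So 7 is already optimal.

0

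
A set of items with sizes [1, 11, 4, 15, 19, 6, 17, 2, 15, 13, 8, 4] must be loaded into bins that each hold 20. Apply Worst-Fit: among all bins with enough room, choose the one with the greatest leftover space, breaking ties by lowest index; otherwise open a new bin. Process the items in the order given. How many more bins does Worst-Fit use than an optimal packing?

1

Worst-Fit: [1,11,4] [15] [19] [6,2,8] [17] [15] [13,4] → 7 bins.
Total size 115; any packing needs at least ⌈115/20⌉ = 6 bins.
An optimal packing achieves that bound: [19,1] [17,2] [15,4] [15,4] [13,6] [11,8] → 6 bins.
Excess: 7 − 6 = 1.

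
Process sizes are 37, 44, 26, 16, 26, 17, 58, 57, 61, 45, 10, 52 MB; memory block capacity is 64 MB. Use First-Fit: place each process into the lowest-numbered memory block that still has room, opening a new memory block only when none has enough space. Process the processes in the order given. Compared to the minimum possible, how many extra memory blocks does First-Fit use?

First-Fit: [37,26] [44,16] [26,17,10] [58] [57] [61] [45] [52] → 8 memory blocks.
Total size 449 MB; any packing needs at least ⌈449/64⌉ = 8 memory blocks.
So 8 is already optimal.

0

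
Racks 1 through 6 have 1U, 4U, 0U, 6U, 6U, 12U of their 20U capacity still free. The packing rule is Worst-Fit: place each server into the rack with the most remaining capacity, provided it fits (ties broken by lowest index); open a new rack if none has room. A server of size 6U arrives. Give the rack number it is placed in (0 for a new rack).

6

Racks with room: rack 4 (6U), rack 5 (6U), rack 6 (12U).
Most room is rack 6 with 12U free.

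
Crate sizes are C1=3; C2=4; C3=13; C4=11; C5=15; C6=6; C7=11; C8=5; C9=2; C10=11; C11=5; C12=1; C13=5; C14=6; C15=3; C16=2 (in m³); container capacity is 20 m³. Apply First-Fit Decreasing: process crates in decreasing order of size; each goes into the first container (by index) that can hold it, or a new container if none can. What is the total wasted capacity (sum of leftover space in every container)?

17

Sorted descending: 15, 13, 11, 11, 11, 6, 6, 5, 5, 5, 4, 3, 3, 2, 2, 1.
15 m³ → container 1 (remaining 5 m³)
13 m³ → container 2 (remaining 7 m³)
11 m³ → container 3 (remaining 9 m³)
11 m³ → container 4 (remaining 9 m³)
11 m³ → container 5 (remaining 9 m³)
6 m³ → container 2 (remaining 1 m³)
6 m³ → container 3 (remaining 3 m³)
5 m³ → container 1 (remaining 0 m³)
5 m³ → container 4 (remaining 4 m³)
5 m³ → container 5 (remaining 4 m³)
4 m³ → container 4 (remaining 0 m³)
3 m³ → container 3 (remaining 0 m³)
3 m³ → container 5 (remaining 1 m³)
2 m³ → container 6 (remaining 18 m³)
2 m³ → container 6 (remaining 16 m³)
1 m³ → container 2 (remaining 0 m³)
6 containers × 20 m³ = 120 m³; used 103 m³; unused 17 m³.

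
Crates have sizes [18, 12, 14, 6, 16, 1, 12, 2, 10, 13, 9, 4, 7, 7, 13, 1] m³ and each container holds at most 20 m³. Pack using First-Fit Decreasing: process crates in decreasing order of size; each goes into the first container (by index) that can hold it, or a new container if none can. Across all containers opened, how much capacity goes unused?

15

Sorted descending: 18, 16, 14, 13, 13, 12, 12, 10, 9, 7, 7, 6, 4, 2, 1, 1.
Put 18 m³ in container 1; 2 m³ remain.
Put 16 m³ in container 2; 4 m³ remain.
Put 14 m³ in container 3; 6 m³ remain.
Put 13 m³ in container 4; 7 m³ remain.
Put 13 m³ in container 5; 7 m³ remain.
Put 12 m³ in container 6; 8 m³ remain.
Put 12 m³ in container 7; 8 m³ remain.
Put 10 m³ in container 8; 10 m³ remain.
Put 9 m³ in container 8; 1 m³ remain.
Put 7 m³ in container 4; 0 m³ remain.
Put 7 m³ in container 5; 0 m³ remain.
Put 6 m³ in container 3; 0 m³ remain.
Put 4 m³ in container 2; 0 m³ remain.
Put 2 m³ in container 1; 0 m³ remain.
Put 1 m³ in container 6; 7 m³ remain.
Put 1 m³ in container 6; 6 m³ remain.
8 containers × 20 m³ = 160 m³; used 145 m³; unused 15 m³.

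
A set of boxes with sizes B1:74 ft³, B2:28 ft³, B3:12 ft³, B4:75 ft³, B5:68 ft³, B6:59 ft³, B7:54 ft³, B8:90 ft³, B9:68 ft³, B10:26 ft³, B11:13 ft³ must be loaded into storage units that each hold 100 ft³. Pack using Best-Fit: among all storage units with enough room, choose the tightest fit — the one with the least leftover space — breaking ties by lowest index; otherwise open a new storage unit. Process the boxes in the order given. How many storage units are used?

7

storage unit 1: place B1 (74 ft³), 26 ft³ left
storage unit 2: place B2 (28 ft³), 72 ft³ left
storage unit 1: place B3 (12 ft³), 14 ft³ left
storage unit 3: place B4 (75 ft³), 25 ft³ left
storage unit 2: place B5 (68 ft³), 4 ft³ left
storage unit 4: place B6 (59 ft³), 41 ft³ left
storage unit 5: place B7 (54 ft³), 46 ft³ left
storage unit 6: place B8 (90 ft³), 10 ft³ left
storage unit 7: place B9 (68 ft³), 32 ft³ left
storage unit 7: place B10 (26 ft³), 6 ft³ left
storage unit 1: place B11 (13 ft³), 1 ft³ left
Final storage units: [74,12,13] [28,68] [75] [59] [54] [90] [68,26].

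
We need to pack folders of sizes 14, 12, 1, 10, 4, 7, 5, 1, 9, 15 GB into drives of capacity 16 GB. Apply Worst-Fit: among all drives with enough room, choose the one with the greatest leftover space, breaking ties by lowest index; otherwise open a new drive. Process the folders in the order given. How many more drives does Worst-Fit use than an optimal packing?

1

Worst-Fit: [14] [12,1] [10,4] [7,5,1] [9] [15] → 6 drives.
Total size 78 GB; any packing needs at least ⌈78/16⌉ = 5 drives.
An optimal packing achieves that bound: [15,1] [14,1] [12,4] [10,5] [9,7] → 5 drives.
Excess: 6 − 5 = 1.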